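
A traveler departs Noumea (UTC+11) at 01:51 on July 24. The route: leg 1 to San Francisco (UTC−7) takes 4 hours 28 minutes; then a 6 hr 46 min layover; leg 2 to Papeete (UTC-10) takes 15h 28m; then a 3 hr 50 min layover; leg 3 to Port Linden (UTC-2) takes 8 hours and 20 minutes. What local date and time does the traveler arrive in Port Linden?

03:43 on July 25

Convert departure to UTC: 01:51 − 11:00 = 14:51 UTC on Jul 23.
Add 4 hours 28 minutes leg 1 → 19:19 UTC.
Add 6 hours 46 minutes layover in San Francisco → 02:05 UTC (Jul 24).
Add 15 hours and 28 minutes leg 2 → 17:33 UTC.
Add 3 hours and 50 minutes layover in Papeete → 21:23 UTC.
Add 8 hours and 20 minutes leg 3 → 05:43 UTC (Jul 25).
Port Linden is UTC−2:00, so local arrival = 05:43 − 2:00 = 03:43 on Jul 25.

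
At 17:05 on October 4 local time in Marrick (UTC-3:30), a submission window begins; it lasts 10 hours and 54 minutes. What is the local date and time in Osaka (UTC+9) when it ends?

Convert start to UTC: 17:05 + 3:30 = 20:35 UTC on Oct 4.
Add 10 hours and 54 minutes duration → 07:29 UTC (Oct 5).
Osaka is UTC+9:00, so local end time = 07:29 + 9:00 = 16:29 on Oct 5.

16:29 on October 5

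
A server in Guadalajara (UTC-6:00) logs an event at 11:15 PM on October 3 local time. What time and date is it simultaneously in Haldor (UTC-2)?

3:15 AM on Oct 4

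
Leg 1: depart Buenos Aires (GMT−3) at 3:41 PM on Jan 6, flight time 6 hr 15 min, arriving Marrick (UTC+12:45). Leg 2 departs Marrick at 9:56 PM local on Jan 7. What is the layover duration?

8 hours 15 minutes

Convert departure to UTC: 3:41 PM + 3:00 = 6:41 PM UTC on Jan 6.
Add 6 hours and 15 minutes flight time → 12:56 AM UTC (Jan 7).
Marrick is UTC+12:45, so local arrival = 12:56 AM + 12:45 = 1:41 PM on Jan 7.
Layover = 9:56 PM − 1:41 PM = 8 hours 15 minutes.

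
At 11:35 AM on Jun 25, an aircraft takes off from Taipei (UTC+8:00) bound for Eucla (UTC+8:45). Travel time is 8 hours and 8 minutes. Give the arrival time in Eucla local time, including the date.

8:28 PM on June 25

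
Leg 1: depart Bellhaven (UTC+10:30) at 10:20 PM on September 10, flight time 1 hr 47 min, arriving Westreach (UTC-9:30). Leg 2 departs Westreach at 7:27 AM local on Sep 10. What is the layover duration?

3 hours 20 minutes

Convert departure to UTC: 10:20 PM − 10:30 = 11:50 AM UTC on Sep 10.
Add 1 hour 47 minutes flight time → 1:37 PM UTC.
Westreach is UTC−9:30, so local arrival = 1:37 PM − 9:30 = 4:07 AM on Sep 10.
Layover = 7:27 AM − 4:07 AM = 3 hours 20 minutes.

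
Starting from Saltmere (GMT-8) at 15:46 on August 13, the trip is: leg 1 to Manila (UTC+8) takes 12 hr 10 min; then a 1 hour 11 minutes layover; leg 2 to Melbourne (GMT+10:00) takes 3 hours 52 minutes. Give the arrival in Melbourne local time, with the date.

02:59 on August 15

Convert departure to UTC: 15:46 + 8:00 = 23:46 UTC on Aug 13.
Add 12 hours and 10 minutes leg 1 → 11:56 UTC (Aug 14).
Add 1 hour 11 minutes layover in Manila → 13:07 UTC.
Add 3 hours 52 minutes leg 2 → 16:59 UTC.
Melbourne is UTC+10:00, so local arrival = 16:59 + 10:00 = 02:59 on Aug 15.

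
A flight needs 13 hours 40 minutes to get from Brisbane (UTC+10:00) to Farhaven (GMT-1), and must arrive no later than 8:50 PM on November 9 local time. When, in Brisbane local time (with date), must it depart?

Target arrival in UTC: 8:50 PM + 1:00 = 9:50 PM on Nov 9.
Subtract 13 hours and 40 minutes → departure 8:10 AM UTC on Nov 9.
Brisbane is UTC+10:00: 8:10 AM + 10:00 = 6:10 PM on Nov 9.

6:10 PM on Nov 9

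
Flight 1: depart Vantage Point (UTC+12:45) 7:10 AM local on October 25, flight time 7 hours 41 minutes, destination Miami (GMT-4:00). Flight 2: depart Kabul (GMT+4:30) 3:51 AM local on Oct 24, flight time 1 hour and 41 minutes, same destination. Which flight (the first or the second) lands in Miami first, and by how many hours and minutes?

Flight 1 in UTC: 7:10 AM − 12:45 = 6:25 PM on Oct 24.
+7 hours and 41 minutes → arrive 2:06 AM UTC on Oct 25.
Flight 2 in UTC: 3:51 AM − 4:30 = 11:21 PM on Oct 23.
+1 hour 41 minutes → arrive 1:02 AM UTC on Oct 24.
Flight 2 lands earlier by 25 hours 4 minutes.

the second, by 25 hours 4 minutes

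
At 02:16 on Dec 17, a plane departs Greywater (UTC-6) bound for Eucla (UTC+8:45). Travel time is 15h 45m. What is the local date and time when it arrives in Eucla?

Convert departure to UTC: 02:16 + 6:00 = 08:16 UTC on Dec 17.
Add 15 hours 45 minutes travel time → 00:01 UTC (Dec 18).
Eucla is UTC+8:45, so local arrival = 00:01 + 8:45 = 08:46 on Dec 18.

08:46 on December 18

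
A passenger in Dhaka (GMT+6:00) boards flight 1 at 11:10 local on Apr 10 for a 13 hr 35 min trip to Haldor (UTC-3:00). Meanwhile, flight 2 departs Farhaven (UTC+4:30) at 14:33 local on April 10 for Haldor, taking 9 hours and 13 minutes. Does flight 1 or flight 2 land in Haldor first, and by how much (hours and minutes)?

Flight 1 in UTC: 11:10 − 6:00 = 05:10 on Apr 10.
+13 hours and 35 minutes → arrive 18:45 UTC on Apr 10.
Flight 2 in UTC: 14:33 − 4:30 = 10:03 on Apr 10.
+9 hours and 13 minutes → arrive 19:16 UTC on Apr 10.
Flight 1 lands earlier by 31 minutes.

the first, by 31 minutes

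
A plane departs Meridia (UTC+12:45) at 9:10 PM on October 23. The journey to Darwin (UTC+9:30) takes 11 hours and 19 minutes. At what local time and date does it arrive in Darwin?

5:14 AM on October 24

Darwin is 3:15 behind Meridia.
After 11 hours and 19 minutes it is 8:29 AM (Oct 24) in Meridia.
Shift by the zone difference: 8:29 AM − 3:15 = 5:14 AM on Oct 24 in Darwin.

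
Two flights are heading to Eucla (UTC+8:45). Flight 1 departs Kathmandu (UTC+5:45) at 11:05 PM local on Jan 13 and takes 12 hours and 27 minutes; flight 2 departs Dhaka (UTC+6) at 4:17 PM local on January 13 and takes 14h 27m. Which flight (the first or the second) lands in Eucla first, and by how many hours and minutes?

Flight 1 in UTC: 11:05 PM − 5:45 = 5:20 PM on Jan 13.
+12 hours 27 minutes → arrive 5:47 AM UTC on Jan 14.
Flight 2 in UTC: 4:17 PM − 6:00 = 10:17 AM on Jan 13.
+14 hours 27 minutes → arrive 12:44 AM UTC on Jan 14.
Flight 2 lands earlier by 5 hours 3 minutes.

the second, by 5 hours 3 minutes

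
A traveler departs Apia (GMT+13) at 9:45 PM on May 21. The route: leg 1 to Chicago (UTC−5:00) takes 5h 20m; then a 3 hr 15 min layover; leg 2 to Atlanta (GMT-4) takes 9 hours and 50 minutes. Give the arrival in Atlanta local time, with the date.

Convert departure to UTC: 9:45 PM − 13:00 = 8:45 AM UTC on May 21.
Add 5 hours and 20 minutes leg 1 → 2:05 PM UTC.
Add 3 hours 15 minutes layover in Chicago → 5:20 PM UTC.
Add 9 hours 50 minutes leg 2 → 3:10 AM UTC (May 22).
Atlanta is UTC−4:00, so local arrival = 3:10 AM − 4:00 = 11:10 PM on May 21.

11:10 PM on May 21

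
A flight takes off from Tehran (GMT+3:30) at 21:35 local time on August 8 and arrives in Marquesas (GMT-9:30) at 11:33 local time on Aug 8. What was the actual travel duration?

Marquesas is 13:00 behind Tehran.
Clock-face elapsed time (ignoring zones) is −10 hours 2 minutes.
Actual elapsed = −10 hours 2 minutes + 13:00 = 2 hours 58 minutes.

2 hours 58 minutes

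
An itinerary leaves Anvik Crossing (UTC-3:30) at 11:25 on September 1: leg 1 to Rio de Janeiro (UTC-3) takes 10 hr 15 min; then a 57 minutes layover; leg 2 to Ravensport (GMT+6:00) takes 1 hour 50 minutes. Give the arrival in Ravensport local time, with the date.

09:57 on September 2

Convert departure to UTC: 11:25 + 3:30 = 14:55 UTC on Sep 1.
Add 10 hours and 15 minutes leg 1 → 01:10 UTC (Sep 2).
Add 57 minutes layover in Rio de Janeiro → 02:07 UTC.
Add 1 hour and 50 minutes leg 2 → 03:57 UTC.
Ravensport is UTC+6:00, so local arrival = 03:57 + 6:00 = 09:57 on Sep 2.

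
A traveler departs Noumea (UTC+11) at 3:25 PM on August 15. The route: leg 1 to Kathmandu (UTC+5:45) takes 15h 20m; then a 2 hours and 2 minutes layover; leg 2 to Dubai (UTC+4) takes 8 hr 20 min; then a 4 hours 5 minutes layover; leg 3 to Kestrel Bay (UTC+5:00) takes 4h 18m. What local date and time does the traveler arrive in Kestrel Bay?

7:30 PM on August 16

Convert departure to UTC: 3:25 PM − 11:00 = 4:25 AM UTC on Aug 15.
Add 15 hours and 20 minutes leg 1 → 7:45 PM UTC.
Add 2 hours and 2 minutes layover in Kathmandu → 9:47 PM UTC.
Add 8 hours 20 minutes leg 2 → 6:07 AM UTC (Aug 16).
Add 4 hours and 5 minutes layover in Dubai → 10:12 AM UTC.
Add 4 hours 18 minutes leg 3 → 2:30 PM UTC.
Kestrel Bay is UTC+5:00, so local arrival = 2:30 PM + 5:00 = 7:30 PM on Aug 16.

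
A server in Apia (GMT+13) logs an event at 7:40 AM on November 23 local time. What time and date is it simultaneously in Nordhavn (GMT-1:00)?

In UTC: 7:40 AM − 13:00 = 6:40 PM on Nov 22.
Nordhavn is UTC−1:00: 6:40 PM − 1:00 = 5:40 PM on Nov 22.

5:40 PM on Nov 22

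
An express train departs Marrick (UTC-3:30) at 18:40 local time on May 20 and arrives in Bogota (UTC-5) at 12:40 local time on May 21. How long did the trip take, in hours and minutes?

19 hours 30 minutes

Bogota is 1:30 behind Marrick.
Clock-face elapsed time (ignoring zones) is 18 hours.
Actual elapsed = 18 hours + 1:30 = 19 hours 30 minutes.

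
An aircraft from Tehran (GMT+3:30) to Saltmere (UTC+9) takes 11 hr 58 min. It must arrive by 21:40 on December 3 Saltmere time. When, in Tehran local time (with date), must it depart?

Target arrival in UTC: 21:40 − 9:00 = 12:40 on Dec 3.
Subtract 11 hours 58 minutes → departure 00:42 UTC on Dec 3.
Tehran is UTC+3:30: 00:42 + 3:30 = 04:12 on Dec 3.

04:12 on Dec 3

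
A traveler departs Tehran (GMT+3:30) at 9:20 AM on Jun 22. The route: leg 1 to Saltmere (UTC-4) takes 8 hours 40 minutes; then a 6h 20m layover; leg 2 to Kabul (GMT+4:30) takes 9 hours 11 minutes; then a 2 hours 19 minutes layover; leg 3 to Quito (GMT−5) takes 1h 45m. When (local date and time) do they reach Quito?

5:05 AM on June 23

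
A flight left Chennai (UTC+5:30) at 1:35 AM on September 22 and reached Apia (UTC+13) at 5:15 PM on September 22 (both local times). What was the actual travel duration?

Departure in UTC: 1:35 AM − 5:30 = 8:05 PM on Sep 21.
Arrival in UTC: 5:15 PM − 13:00 = 4:15 AM on Sep 22.
Elapsed = 4:15 AM − 8:05 PM (+1 day) = 8 hours 10 minutes.

8 hours 10 minutes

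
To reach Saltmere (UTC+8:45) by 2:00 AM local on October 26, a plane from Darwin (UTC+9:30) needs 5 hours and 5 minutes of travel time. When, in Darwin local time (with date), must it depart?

Target arrival in UTC: 2:00 AM − 8:45 = 5:15 PM on Oct 25.
Subtract 5 hours 5 minutes → departure 12:10 PM UTC on Oct 25.
Darwin is UTC+9:30: 12:10 PM + 9:30 = 9:40 PM on Oct 25.

9:40 PM on October 25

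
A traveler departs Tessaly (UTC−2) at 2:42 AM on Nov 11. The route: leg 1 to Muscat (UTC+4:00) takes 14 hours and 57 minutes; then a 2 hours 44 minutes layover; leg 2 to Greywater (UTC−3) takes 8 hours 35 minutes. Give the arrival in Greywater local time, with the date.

3:58 AM on Nov 12

Convert departure to UTC: 2:42 AM + 2:00 = 4:42 AM UTC on Nov 11.
Add 14 hours and 57 minutes leg 1 → 7:39 PM UTC.
Add 2 hours and 44 minutes layover in Muscat → 10:23 PM UTC.
Add 8 hours 35 minutes leg 2 → 6:58 AM UTC (Nov 12).
Greywater is UTC−3:00, so local arrival = 6:58 AM − 3:00 = 3:58 AM on Nov 12.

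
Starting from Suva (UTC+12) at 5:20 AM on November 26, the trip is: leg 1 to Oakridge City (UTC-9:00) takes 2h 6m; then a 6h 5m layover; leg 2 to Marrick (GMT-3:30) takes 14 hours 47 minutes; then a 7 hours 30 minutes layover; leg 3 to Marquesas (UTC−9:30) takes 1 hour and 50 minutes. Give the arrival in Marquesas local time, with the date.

Convert departure to UTC: 5:20 AM − 12:00 = 5:20 PM UTC on Nov 25.
Add 2 hours 6 minutes leg 1 → 7:26 PM UTC.
Add 6 hours 5 minutes layover in Oakridge City → 1:31 AM UTC (Nov 26).
Add 14 hours 47 minutes leg 2 → 4:18 PM UTC.
Add 7 hours and 30 minutes layover in Marrick → 11:48 PM UTC.
Add 1 hour 50 minutes leg 3 → 1:38 AM UTC (Nov 27).
Marquesas is UTC−9:30, so local arrival = 1:38 AM − 9:30 = 4:08 PM on Nov 26.

4:08 PM on Nov 26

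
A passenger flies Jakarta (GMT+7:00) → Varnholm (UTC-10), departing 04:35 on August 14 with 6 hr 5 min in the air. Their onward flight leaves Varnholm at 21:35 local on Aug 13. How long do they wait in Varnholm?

Convert departure to UTC: 04:35 − 7:00 = 21:35 UTC on Aug 13.
Add 6 hours and 5 minutes flight time → 03:40 UTC (Aug 14).
Varnholm is UTC−10:00, so local arrival = 03:40 − 10:00 = 17:40 on Aug 13.
Layover = 21:35 − 17:40 = 3 hours 55 minutes.

3 hours 55 minutes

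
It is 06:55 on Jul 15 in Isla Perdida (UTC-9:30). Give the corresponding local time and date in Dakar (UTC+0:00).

Dakar is 9:30 ahead of Isla Perdida.
Shift by the zone difference: 06:55 + 9:30 = 16:25 on Jul 15 in Dakar.

16:25 on July 15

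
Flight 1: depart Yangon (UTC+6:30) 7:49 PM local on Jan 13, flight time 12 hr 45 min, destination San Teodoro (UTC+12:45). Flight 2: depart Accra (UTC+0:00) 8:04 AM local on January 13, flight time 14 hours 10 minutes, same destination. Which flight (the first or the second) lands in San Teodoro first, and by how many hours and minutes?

the second, by 3 hours 50 minutes

Flight 1 in UTC: 7:49 PM − 6:30 = 1:19 PM on Jan 13.
+12 hours and 45 minutes → arrive 2:04 AM UTC on Jan 14.
Flight 2 departs at 8:04 AM UTC (Jan 13).
+14 hours 10 minutes → arrive 10:14 PM UTC on Jan 13.
Flight 2 lands earlier by 3 hours 50 minutes.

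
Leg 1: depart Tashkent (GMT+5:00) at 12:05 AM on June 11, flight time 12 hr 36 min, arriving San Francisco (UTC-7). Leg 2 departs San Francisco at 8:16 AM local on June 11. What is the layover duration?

Convert departure to UTC: 12:05 AM − 5:00 = 7:05 PM UTC on Jun 10.
Add 12 hours 36 minutes flight time → 7:41 AM UTC (Jun 11).
San Francisco is UTC−7:00, so local arrival = 7:41 AM − 7:00 = 12:41 AM on Jun 11.
Layover = 8:16 AM − 12:41 AM = 7 hours 35 minutes.

7 hours 35 minutes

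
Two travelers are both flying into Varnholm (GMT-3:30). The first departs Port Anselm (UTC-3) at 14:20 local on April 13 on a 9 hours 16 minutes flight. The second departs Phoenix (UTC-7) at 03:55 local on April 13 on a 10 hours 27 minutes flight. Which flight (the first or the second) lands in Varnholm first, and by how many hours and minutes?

the second, by 5 hours 14 minutes

Flight 1 in UTC: 14:20 + 3:00 = 17:20 on Apr 13.
+9 hours 16 minutes → arrive 02:36 UTC on Apr 14.
Flight 2 in UTC: 03:55 + 7:00 = 10:55 on Apr 13.
+10 hours 27 minutes → arrive 21:22 UTC on Apr 13.
Flight 2 lands earlier by 5 hours 14 minutes.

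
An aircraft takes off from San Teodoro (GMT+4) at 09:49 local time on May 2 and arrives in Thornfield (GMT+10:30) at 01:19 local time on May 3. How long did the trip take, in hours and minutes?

9 hours

Thornfield is 6:30 ahead of San Teodoro.
Clock-face elapsed time (ignoring zones) is 15 hours 30 minutes.
Actual elapsed = 15 hours 30 minutes − 6:30 = 9 hours.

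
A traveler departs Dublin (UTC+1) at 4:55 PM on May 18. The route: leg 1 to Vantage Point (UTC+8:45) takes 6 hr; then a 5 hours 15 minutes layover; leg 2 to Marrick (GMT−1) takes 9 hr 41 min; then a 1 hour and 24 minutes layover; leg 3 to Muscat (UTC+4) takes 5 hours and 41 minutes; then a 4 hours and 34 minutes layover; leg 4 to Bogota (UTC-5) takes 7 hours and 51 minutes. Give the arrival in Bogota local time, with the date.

3:21 AM on May 20

Convert departure to UTC: 4:55 PM − 1:00 = 3:55 PM UTC on May 18.
Add 6 hours leg 1 → 9:55 PM UTC.
Add 5 hours and 15 minutes layover in Vantage Point → 3:10 AM UTC (May 19).
Add 9 hours and 41 minutes leg 2 → 12:51 PM UTC.
Add 1 hour and 24 minutes layover in Marrick → 2:15 PM UTC.
Add 5 hours and 41 minutes leg 3 → 7:56 PM UTC.
Add 4 hours and 34 minutes layover in Muscat → 12:30 AM UTC (May 20).
Add 7 hours and 51 minutes leg 4 → 8:21 AM UTC.
Bogota is UTC−5:00, so local arrival = 8:21 AM − 5:00 = 3:21 AM on May 20.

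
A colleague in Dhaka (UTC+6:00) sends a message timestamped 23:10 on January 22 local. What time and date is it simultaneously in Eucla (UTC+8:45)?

In UTC: 23:10 − 6:00 = 17:10 on Jan 22.
Eucla is UTC+8:45: 17:10 + 8:45 = 01:55 on Jan 23.

01:55 on January 23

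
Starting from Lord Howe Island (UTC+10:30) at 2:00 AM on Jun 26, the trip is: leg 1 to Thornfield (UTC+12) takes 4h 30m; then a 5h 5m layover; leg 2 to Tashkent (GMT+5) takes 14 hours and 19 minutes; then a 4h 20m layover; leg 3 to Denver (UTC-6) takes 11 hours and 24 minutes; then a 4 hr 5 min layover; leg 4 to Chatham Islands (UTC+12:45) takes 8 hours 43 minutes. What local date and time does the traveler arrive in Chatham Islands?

Convert departure to UTC: 2:00 AM − 10:30 = 3:30 PM UTC on Jun 25.
Add 4 hours and 30 minutes leg 1 → 8:00 PM UTC.
Add 5 hours 5 minutes layover in Thornfield → 1:05 AM UTC (Jun 26).
Add 14 hours and 19 minutes leg 2 → 3:24 PM UTC.
Add 4 hours 20 minutes layover in Tashkent → 7:44 PM UTC.
Add 11 hours 24 minutes leg 3 → 7:08 AM UTC (Jun 27).
Add 4 hours 5 minutes layover in Denver → 11:13 AM UTC.
Add 8 hours 43 minutes leg 4 → 7:56 PM UTC.
Chatham Islands is UTC+12:45, so local arrival = 7:56 PM + 12:45 = 8:41 AM on Jun 28.

8:41 AM on Jun 28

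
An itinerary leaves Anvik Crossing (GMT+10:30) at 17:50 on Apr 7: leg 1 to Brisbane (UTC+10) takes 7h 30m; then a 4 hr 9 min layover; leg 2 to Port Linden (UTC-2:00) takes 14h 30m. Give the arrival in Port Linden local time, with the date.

Convert departure to UTC: 17:50 − 10:30 = 07:20 UTC on Apr 7.
Add 7 hours and 30 minutes leg 1 → 14:50 UTC.
Add 4 hours 9 minutes layover in Brisbane → 18:59 UTC.
Add 14 hours and 30 minutes leg 2 → 09:29 UTC (Apr 8).
Port Linden is UTC−2:00, so local arrival = 09:29 − 2:00 = 07:29 on Apr 8.

07:29 on April 8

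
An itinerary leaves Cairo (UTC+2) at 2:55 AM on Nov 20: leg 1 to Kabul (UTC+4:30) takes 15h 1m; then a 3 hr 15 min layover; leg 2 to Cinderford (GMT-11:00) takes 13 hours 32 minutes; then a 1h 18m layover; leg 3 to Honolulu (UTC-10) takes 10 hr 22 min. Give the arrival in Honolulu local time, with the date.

10:23 AM on Nov 21

Convert departure to UTC: 2:55 AM − 2:00 = 12:55 AM UTC on Nov 20.
Add 15 hours and 1 minute leg 1 → 3:56 PM UTC.
Add 3 hours and 15 minutes layover in Kabul → 7:11 PM UTC.
Add 13 hours and 32 minutes leg 2 → 8:43 AM UTC (Nov 21).
Add 1 hour 18 minutes layover in Cinderford → 10:01 AM UTC.
Add 10 hours and 22 minutes leg 3 → 8:23 PM UTC.
Honolulu is UTC−10:00, so local arrival = 8:23 PM − 10:00 = 10:23 AM on Nov 21.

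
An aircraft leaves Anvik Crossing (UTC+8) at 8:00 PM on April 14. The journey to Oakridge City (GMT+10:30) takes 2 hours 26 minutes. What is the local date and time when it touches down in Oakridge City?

Oakridge City is 2:30 ahead of Anvik Crossing.
After 2 hours 26 minutes it is 10:26 PM in Anvik Crossing.
Shift by the zone difference: 10:26 PM + 2:30 = 12:56 AM on Apr 15 in Oakridge City.

12:56 AM on April 15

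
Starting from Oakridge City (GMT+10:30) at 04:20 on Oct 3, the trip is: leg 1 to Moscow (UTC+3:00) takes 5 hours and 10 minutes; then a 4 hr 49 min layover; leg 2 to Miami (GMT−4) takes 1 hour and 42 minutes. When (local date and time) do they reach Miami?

01:31 on Oct 3

Convert departure to UTC: 04:20 − 10:30 = 17:50 UTC on Oct 2.
Add 5 hours 10 minutes leg 1 → 23:00 UTC.
Add 4 hours 49 minutes layover in Moscow → 03:49 UTC (Oct 3).
Add 1 hour and 42 minutes leg 2 → 05:31 UTC.
Miami is UTC−4:00, so local arrival = 05:31 − 4:00 = 01:31 on Oct 3.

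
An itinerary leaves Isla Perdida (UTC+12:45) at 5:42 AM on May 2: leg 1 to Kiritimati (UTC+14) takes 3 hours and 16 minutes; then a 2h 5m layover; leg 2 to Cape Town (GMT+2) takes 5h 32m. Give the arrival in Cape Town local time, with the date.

5:50 AM on May 2

Convert departure to UTC: 5:42 AM − 12:45 = 4:57 PM UTC on May 1.
Add 3 hours 16 minutes leg 1 → 8:13 PM UTC.
Add 2 hours and 5 minutes layover in Kiritimati → 10:18 PM UTC.
Add 5 hours and 32 minutes leg 2 → 3:50 AM UTC (May 2).
Cape Town is UTC+2:00, so local arrival = 3:50 AM + 2:00 = 5:50 AM on May 2.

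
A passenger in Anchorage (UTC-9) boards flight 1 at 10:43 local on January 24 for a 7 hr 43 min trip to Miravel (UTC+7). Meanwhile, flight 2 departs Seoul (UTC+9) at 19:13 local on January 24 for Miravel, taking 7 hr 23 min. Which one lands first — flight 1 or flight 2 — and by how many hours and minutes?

the second, by 9 hours 50 minutes

Flight 1 in UTC: 10:43 + 9:00 = 19:43 on Jan 24.
+7 hours and 43 minutes → arrive 03:26 UTC on Jan 25.
Flight 2 in UTC: 19:13 − 9:00 = 10:13 on Jan 24.
+7 hours and 23 minutes → arrive 17:36 UTC on Jan 24.
Flight 2 lands earlier by 9 hours 50 minutes.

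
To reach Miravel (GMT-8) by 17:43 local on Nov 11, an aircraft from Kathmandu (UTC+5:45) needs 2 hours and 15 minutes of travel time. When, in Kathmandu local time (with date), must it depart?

Target arrival in UTC: 17:43 + 8:00 = 01:43 on Nov 12.
Subtract 2 hours and 15 minutes → departure 23:28 UTC on Nov 11.
Kathmandu is UTC+5:45: 23:28 + 5:45 = 05:13 on Nov 12.

05:13 on November 12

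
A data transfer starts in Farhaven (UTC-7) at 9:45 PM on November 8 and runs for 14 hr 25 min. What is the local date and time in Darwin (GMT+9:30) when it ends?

4:40 AM on November 10

Convert start to UTC: 9:45 PM + 7:00 = 4:45 AM UTC on Nov 9.
Add 14 hours and 25 minutes duration → 7:10 PM UTC.
Darwin is UTC+9:30, so local end time = 7:10 PM + 9:30 = 4:40 AM on Nov 10.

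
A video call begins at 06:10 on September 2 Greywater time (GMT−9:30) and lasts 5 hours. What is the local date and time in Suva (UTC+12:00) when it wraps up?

Suva is 21:30 ahead of Greywater.
After 5 hours it is 11:10 in Greywater.
Shift by the zone difference: 11:10 + 21:30 = 08:40 on Sep 3 in Suva.

08:40 on September 3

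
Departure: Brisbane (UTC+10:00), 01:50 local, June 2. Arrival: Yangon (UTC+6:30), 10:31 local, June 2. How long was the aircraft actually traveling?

Departure in UTC: 01:50 − 10:00 = 15:50 on Jun 1.
Arrival in UTC: 10:31 − 6:30 = 04:01 on Jun 2.
Elapsed = 04:01 − 15:50 (+1 day) = 12 hours 11 minutes.

12 hours 11 minutes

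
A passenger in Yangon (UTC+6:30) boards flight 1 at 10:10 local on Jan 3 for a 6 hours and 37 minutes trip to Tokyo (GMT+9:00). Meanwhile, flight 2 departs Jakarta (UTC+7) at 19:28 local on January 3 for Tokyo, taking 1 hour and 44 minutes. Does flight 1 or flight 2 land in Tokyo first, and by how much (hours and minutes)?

the first, by 3 hours 55 minutes

Flight 1 in UTC: 10:10 − 6:30 = 03:40 on Jan 3.
+6 hours and 37 minutes → arrive 10:17 UTC on Jan 3.
Flight 2 in UTC: 19:28 − 7:00 = 12:28 on Jan 3.
+1 hour and 44 minutes → arrive 14:12 UTC on Jan 3.
Flight 1 lands earlier by 3 hours 55 minutes.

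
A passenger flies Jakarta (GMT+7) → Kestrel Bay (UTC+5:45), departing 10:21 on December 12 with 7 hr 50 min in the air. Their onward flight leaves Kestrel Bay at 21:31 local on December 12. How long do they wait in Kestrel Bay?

Convert departure to UTC: 10:21 − 7:00 = 03:21 UTC on Dec 12.
Add 7 hours and 50 minutes flight time → 11:11 UTC.
Kestrel Bay is UTC+5:45, so local arrival = 11:11 + 5:45 = 16:56 on Dec 12.
Layover = 21:31 − 16:56 = 4 hours 35 minutes.

4 hours 35 minutes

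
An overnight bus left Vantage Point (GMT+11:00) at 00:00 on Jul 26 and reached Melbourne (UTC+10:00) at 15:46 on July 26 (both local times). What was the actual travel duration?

16 hours 46 minutes

Departure in UTC: 00:00 − 11:00 = 13:00 on Jul 25.
Arrival in UTC: 15:46 − 10:00 = 05:46 on Jul 26.
Elapsed = 05:46 − 13:00 (+1 day) = 16 hours 46 minutes.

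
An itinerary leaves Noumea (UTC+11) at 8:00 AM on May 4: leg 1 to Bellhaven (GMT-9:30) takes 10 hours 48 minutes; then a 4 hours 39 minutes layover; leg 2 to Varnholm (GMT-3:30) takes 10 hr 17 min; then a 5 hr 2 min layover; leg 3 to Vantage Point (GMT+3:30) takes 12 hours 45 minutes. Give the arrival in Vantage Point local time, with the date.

8:01 PM on May 5

Convert departure to UTC: 8:00 AM − 11:00 = 9:00 PM UTC on May 3.
Add 10 hours 48 minutes leg 1 → 7:48 AM UTC (May 4).
Add 4 hours 39 minutes layover in Bellhaven → 12:27 PM UTC.
Add 10 hours 17 minutes leg 2 → 10:44 PM UTC.
Add 5 hours 2 minutes layover in Varnholm → 3:46 AM UTC (May 5).
Add 12 hours and 45 minutes leg 3 → 4:31 PM UTC.
Vantage Point is UTC+3:30, so local arrival = 4:31 PM + 3:30 = 8:01 PM on May 5.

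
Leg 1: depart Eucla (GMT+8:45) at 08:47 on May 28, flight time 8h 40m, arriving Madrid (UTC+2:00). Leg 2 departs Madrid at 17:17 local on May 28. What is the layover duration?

Convert departure to UTC: 08:47 − 8:45 = 00:02 UTC on May 28.
Add 8 hours 40 minutes flight time → 08:42 UTC.
Madrid is UTC+2:00, so local arrival = 08:42 + 2:00 = 10:42 on May 28.
Layover = 17:17 − 10:42 = 6 hours 35 minutes.

6 hours 35 minutes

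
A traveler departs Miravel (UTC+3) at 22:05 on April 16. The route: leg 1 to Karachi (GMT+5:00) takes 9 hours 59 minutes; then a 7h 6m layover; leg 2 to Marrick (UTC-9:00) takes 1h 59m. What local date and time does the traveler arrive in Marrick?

Convert departure to UTC: 22:05 − 3:00 = 19:05 UTC on Apr 16.
Add 9 hours 59 minutes leg 1 → 05:04 UTC (Apr 17).
Add 7 hours and 6 minutes layover in Karachi → 12:10 UTC.
Add 1 hour and 59 minutes leg 2 → 14:09 UTC.
Marrick is UTC−9:00, so local arrival = 14:09 − 9:00 = 05:09 on Apr 17.

05:09 on Apr 17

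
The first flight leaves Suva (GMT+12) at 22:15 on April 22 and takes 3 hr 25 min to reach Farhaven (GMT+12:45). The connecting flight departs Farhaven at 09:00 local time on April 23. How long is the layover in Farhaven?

6 hours 35 minutes

Convert departure to UTC: 22:15 − 12:00 = 10:15 UTC on Apr 22.
Add 3 hours 25 minutes flight time → 13:40 UTC.
Farhaven is UTC+12:45, so local arrival = 13:40 + 12:45 = 02:25 on Apr 23.
Layover = 09:00 − 02:25 = 6 hours 35 minutes.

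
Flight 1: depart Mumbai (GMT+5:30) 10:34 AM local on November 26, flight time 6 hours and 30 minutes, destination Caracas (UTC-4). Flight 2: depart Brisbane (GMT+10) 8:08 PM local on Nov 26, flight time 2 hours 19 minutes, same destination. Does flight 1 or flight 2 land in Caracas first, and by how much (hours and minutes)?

Flight 1 in UTC: 10:34 AM − 5:30 = 5:04 AM on Nov 26.
+6 hours and 30 minutes → arrive 11:34 AM UTC on Nov 26.
Flight 2 in UTC: 8:08 PM − 10:00 = 10:08 AM on Nov 26.
+2 hours 19 minutes → arrive 12:27 PM UTC on Nov 26.
Flight 1 lands earlier by 53 minutes.

the first, by 53 minutes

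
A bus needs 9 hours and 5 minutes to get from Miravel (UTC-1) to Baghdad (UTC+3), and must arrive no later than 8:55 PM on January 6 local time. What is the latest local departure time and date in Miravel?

Target arrival in UTC: 8:55 PM − 3:00 = 5:55 PM on Jan 6.
Subtract 9 hours and 5 minutes → departure 8:50 AM UTC on Jan 6.
Miravel is UTC−1:00: 8:50 AM − 1:00 = 7:50 AM on Jan 6.

7:50 AM on January 6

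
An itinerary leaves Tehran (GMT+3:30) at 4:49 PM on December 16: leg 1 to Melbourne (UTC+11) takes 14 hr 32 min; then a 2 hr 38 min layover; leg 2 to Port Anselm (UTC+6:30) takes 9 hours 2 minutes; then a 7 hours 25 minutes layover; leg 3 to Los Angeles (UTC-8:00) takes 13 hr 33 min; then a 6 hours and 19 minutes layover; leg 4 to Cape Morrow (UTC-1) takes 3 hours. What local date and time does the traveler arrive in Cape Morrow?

Convert departure to UTC: 4:49 PM − 3:30 = 1:19 PM UTC on Dec 16.
Add 14 hours 32 minutes leg 1 → 3:51 AM UTC (Dec 17).
Add 2 hours 38 minutes layover in Melbourne → 6:29 AM UTC.
Add 9 hours 2 minutes leg 2 → 3:31 PM UTC.
Add 7 hours and 25 minutes layover in Port Anselm → 10:56 PM UTC.
Add 13 hours and 33 minutes leg 3 → 12:29 PM UTC (Dec 18).
Add 6 hours and 19 minutes layover in Los Angeles → 6:48 PM UTC.
Add 3 hours leg 4 → 9:48 PM UTC.
Cape Morrow is UTC−1:00, so local arrival = 9:48 PM − 1:00 = 8:48 PM on Dec 18.

8:48 PM on December 18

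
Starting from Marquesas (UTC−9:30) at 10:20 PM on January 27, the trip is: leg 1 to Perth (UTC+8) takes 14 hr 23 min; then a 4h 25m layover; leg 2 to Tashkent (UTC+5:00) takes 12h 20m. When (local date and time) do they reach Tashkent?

7:58 PM on January 29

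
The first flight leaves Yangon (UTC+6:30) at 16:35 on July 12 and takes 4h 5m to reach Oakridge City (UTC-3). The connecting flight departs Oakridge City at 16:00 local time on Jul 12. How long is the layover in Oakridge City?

4 hours 50 minutes

Convert departure to UTC: 16:35 − 6:30 = 10:05 UTC on Jul 12.
Add 4 hours 5 minutes flight time → 14:10 UTC.
Oakridge City is UTC−3:00, so local arrival = 14:10 − 3:00 = 11:10 on Jul 12.
Layover = 16:00 − 11:10 = 4 hours 50 minutes.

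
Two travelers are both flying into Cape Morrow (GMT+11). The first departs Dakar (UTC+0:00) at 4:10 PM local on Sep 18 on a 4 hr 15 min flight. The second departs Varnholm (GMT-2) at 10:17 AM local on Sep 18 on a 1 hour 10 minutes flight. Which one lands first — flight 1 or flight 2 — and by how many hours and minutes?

Flight 1 departs at 4:10 PM UTC (Sep 18).
+4 hours and 15 minutes → arrive 8:25 PM UTC on Sep 18.
Flight 2 in UTC: 10:17 AM + 2:00 = 12:17 PM on Sep 18.
+1 hour 10 minutes → arrive 1:27 PM UTC on Sep 18.
Flight 2 lands earlier by 6 hours 58 minutes.

the second, by 6 hours 58 minutes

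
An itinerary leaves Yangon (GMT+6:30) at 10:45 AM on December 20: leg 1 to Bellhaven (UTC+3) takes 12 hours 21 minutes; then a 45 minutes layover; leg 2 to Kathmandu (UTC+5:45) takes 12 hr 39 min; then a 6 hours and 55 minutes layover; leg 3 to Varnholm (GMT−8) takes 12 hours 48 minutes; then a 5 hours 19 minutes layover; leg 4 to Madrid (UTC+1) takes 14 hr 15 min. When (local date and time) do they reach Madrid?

Convert departure to UTC: 10:45 AM − 6:30 = 4:15 AM UTC on Dec 20.
Add 12 hours and 21 minutes leg 1 → 4:36 PM UTC.
Add 45 minutes layover in Bellhaven → 5:21 PM UTC.
Add 12 hours 39 minutes leg 2 → 6:00 AM UTC (Dec 21).
Add 6 hours and 55 minutes layover in Kathmandu → 12:55 PM UTC.
Add 12 hours 48 minutes leg 3 → 1:43 AM UTC (Dec 22).
Add 5 hours 19 minutes layover in Varnholm → 7:02 AM UTC.
Add 14 hours 15 minutes leg 4 → 9:17 PM UTC.
Madrid is UTC+1:00, so local arrival = 9:17 PM + 1:00 = 10:17 PM on Dec 22.

10:17 PM on December 22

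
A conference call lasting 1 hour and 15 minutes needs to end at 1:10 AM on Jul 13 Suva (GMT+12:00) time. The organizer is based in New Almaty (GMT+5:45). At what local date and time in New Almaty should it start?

5:40 PM on Jul 12

Target end time in UTC: 1:10 AM − 12:00 = 1:10 PM on Jul 12.
Subtract 1 hour 15 minutes → start 11:55 AM UTC on Jul 12.
New Almaty is UTC+5:45: 11:55 AM + 5:45 = 5:40 PM on Jul 12.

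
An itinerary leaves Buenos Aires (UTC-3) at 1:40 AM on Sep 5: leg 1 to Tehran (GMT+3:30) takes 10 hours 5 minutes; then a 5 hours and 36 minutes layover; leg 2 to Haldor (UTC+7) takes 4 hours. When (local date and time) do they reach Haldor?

Convert departure to UTC: 1:40 AM + 3:00 = 4:40 AM UTC on Sep 5.
Add 10 hours and 5 minutes leg 1 → 2:45 PM UTC.
Add 5 hours and 36 minutes layover in Tehran → 8:21 PM UTC.
Add 4 hours leg 2 → 12:21 AM UTC (Sep 6).
Haldor is UTC+7:00, so local arrival = 12:21 AM + 7:00 = 7:21 AM on Sep 6.

7:21 AM on September 6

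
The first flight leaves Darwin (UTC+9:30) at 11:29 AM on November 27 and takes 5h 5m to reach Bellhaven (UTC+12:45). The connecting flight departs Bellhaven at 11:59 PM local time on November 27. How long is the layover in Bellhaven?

4 hours 10 minutes

Convert departure to UTC: 11:29 AM − 9:30 = 1:59 AM UTC on Nov 27.
Add 5 hours 5 minutes flight time → 7:04 AM UTC.
Bellhaven is UTC+12:45, so local arrival = 7:04 AM + 12:45 = 7:49 PM on Nov 27.
Layover = 11:59 PM − 7:49 PM = 4 hours 10 minutes.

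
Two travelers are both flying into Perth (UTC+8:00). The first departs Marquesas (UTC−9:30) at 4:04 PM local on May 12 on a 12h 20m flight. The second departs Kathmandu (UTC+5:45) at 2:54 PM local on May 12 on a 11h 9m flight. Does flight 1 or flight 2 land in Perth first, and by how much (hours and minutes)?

Flight 1 in UTC: 4:04 PM + 9:30 = 1:34 AM on May 13.
+12 hours 20 minutes → arrive 1:54 PM UTC on May 13.
Flight 2 in UTC: 2:54 PM − 5:45 = 9:09 AM on May 12.
+11 hours 9 minutes → arrive 8:18 PM UTC on May 12.
Flight 2 lands earlier by 17 hours 36 minutes.

the second, by 17 hours 36 minutes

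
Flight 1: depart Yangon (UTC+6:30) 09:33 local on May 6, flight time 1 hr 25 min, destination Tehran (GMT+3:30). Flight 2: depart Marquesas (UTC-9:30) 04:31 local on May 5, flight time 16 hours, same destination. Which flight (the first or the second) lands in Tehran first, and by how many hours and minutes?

the first, by 1 hour 33 minutes

Flight 1 in UTC: 09:33 − 6:30 = 03:03 on May 6.
+1 hour and 25 minutes → arrive 04:28 UTC on May 6.
Flight 2 in UTC: 04:31 + 9:30 = 14:01 on May 5.
+16 hours → arrive 06:01 UTC on May 6.
Flight 1 lands earlier by 1 hour 33 minutes.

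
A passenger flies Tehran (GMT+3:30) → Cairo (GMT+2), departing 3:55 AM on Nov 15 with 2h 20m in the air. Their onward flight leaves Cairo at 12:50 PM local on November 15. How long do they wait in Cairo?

8 hours 5 minutes

Convert departure to UTC: 3:55 AM − 3:30 = 12:25 AM UTC on Nov 15.
Add 2 hours 20 minutes flight time → 2:45 AM UTC.
Cairo is UTC+2:00, so local arrival = 2:45 AM + 2:00 = 4:45 AM on Nov 15.
Layover = 12:50 PM − 4:45 AM = 8 hours 5 minutes.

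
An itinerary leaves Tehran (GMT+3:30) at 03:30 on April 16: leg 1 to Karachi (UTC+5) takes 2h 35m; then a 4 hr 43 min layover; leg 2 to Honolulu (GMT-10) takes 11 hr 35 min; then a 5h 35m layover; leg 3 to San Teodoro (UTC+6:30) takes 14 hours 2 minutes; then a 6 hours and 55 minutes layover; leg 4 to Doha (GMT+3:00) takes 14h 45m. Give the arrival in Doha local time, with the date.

Convert departure to UTC: 03:30 − 3:30 = 00:00 UTC on Apr 16.
Add 2 hours 35 minutes leg 1 → 02:35 UTC.
Add 4 hours and 43 minutes layover in Karachi → 07:18 UTC.
Add 11 hours and 35 minutes leg 2 → 18:53 UTC.
Add 5 hours 35 minutes layover in Honolulu → 00:28 UTC (Apr 17).
Add 14 hours and 2 minutes leg 3 → 14:30 UTC.
Add 6 hours 55 minutes layover in San Teodoro → 21:25 UTC.
Add 14 hours and 45 minutes leg 4 → 12:10 UTC (Apr 18).
Doha is UTC+3:00, so local arrival = 12:10 + 3:00 = 15:10 on Apr 18.

15:10 on Apr 18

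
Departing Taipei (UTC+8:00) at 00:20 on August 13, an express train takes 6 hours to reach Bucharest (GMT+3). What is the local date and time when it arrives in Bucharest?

Bucharest is 5:00 behind Taipei.
After 6 hours it is 06:20 in Taipei.
Shift by the zone difference: 06:20 − 5:00 = 01:20 on Aug 13 in Bucharest.

01:20 on August 13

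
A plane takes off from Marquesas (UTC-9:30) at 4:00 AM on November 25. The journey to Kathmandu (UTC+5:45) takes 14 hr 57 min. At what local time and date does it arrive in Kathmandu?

Convert departure to UTC: 4:00 AM + 9:30 = 1:30 PM UTC on Nov 25.
Add 14 hours and 57 minutes travel time → 4:27 AM UTC (Nov 26).
Kathmandu is UTC+5:45, so local arrival = 4:27 AM + 5:45 = 10:12 AM on Nov 26.

10:12 AM on Nov 26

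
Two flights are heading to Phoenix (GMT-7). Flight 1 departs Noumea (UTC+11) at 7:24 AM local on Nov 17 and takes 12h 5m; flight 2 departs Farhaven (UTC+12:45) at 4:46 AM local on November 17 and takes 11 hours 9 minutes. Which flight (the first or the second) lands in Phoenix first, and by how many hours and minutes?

Flight 1 in UTC: 7:24 AM − 11:00 = 8:24 PM on Nov 16.
+12 hours 5 minutes → arrive 8:29 AM UTC on Nov 17.
Flight 2 in UTC: 4:46 AM − 12:45 = 4:01 PM on Nov 16.
+11 hours 9 minutes → arrive 3:10 AM UTC on Nov 17.
Flight 2 lands earlier by 5 hours 19 minutes.

the second, by 5 hours 19 minutes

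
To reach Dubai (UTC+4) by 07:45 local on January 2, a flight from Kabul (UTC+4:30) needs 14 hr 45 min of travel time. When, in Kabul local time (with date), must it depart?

17:30 on January 1

Target arrival in UTC: 07:45 − 4:00 = 03:45 on Jan 2.
Subtract 14 hours 45 minutes → departure 13:00 UTC on Jan 1.
Kabul is UTC+4:30: 13:00 + 4:30 = 17:30 on Jan 1.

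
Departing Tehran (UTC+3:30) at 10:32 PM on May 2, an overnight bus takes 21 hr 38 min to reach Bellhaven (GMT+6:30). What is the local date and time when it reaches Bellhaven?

11:10 PM on May 3

Convert departure to UTC: 10:32 PM − 3:30 = 7:02 PM UTC on May 2.
Add 21 hours and 38 minutes travel time → 4:40 PM UTC (May 3).
Bellhaven is UTC+6:30, so local arrival = 4:40 PM + 6:30 = 11:10 PM on May 3.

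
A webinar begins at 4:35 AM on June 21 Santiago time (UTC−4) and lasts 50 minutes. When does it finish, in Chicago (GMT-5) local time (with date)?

4:25 AM on Jun 21

Convert start to UTC: 4:35 AM + 4:00 = 8:35 AM UTC on Jun 21.
Add 50 minutes duration → 9:25 AM UTC.
Chicago is UTC−5:00, so local end time = 9:25 AM − 5:00 = 4:25 AM on Jun 21.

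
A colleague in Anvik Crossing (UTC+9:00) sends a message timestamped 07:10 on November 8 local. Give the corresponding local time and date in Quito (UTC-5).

17:10 on November 7

Quito is 14:00 behind Anvik Crossing.
Shift by the zone difference: 07:10 − 14:00 = 17:10 on Nov 7 in Quito.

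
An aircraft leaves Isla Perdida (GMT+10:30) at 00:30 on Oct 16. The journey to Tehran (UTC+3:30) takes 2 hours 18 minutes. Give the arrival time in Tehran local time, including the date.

19:48 on October 15

Convert departure to UTC: 00:30 − 10:30 = 14:00 UTC on Oct 15.
Add 2 hours and 18 minutes travel time → 16:18 UTC.
Tehran is UTC+3:30, so local arrival = 16:18 + 3:30 = 19:48 on Oct 15.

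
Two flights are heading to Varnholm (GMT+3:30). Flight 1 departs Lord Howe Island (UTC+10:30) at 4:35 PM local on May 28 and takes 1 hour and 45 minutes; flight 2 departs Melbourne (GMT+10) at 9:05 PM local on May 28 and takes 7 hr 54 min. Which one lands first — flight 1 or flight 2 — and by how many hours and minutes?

Flight 1 in UTC: 4:35 PM − 10:30 = 6:05 AM on May 28.
+1 hour 45 minutes → arrive 7:50 AM UTC on May 28.
Flight 2 in UTC: 9:05 PM − 10:00 = 11:05 AM on May 28.
+7 hours and 54 minutes → arrive 6:59 PM UTC on May 28.
Flight 1 lands earlier by 11 hours 9 minutes.

the first, by 11 hours 9 minutes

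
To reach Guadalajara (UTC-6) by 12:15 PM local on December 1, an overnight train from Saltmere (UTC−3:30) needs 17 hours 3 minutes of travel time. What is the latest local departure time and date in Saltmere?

9:42 PM on Nov 30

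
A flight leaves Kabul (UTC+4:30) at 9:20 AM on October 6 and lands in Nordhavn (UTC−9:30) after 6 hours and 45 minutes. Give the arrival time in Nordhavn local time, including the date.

Convert departure to UTC: 9:20 AM − 4:30 = 4:50 AM UTC on Oct 6.
Add 6 hours 45 minutes travel time → 11:35 AM UTC.
Nordhavn is UTC−9:30, so local arrival = 11:35 AM − 9:30 = 2:05 AM on Oct 6.

2:05 AM on Oct 6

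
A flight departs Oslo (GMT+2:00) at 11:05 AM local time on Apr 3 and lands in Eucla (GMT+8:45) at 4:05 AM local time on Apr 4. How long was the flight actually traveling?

Eucla is 6:45 ahead of Oslo.
Clock-face elapsed time (ignoring zones) is 17 hours.
Actual elapsed = 17 hours − 6:45 = 10 hours 15 minutes.

10 hours 15 minutes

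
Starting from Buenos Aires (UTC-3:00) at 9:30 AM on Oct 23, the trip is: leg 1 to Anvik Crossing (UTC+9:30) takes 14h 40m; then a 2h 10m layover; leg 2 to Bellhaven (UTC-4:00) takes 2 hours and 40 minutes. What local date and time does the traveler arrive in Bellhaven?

4:00 AM on October 24

Convert departure to UTC: 9:30 AM + 3:00 = 12:30 PM UTC on Oct 23.
Add 14 hours 40 minutes leg 1 → 3:10 AM UTC (Oct 24).
Add 2 hours and 10 minutes layover in Anvik Crossing → 5:20 AM UTC.
Add 2 hours 40 minutes leg 2 → 8:00 AM UTC.
Bellhaven is UTC−4:00, so local arrival = 8:00 AM − 4:00 = 4:00 AM on Oct 24.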